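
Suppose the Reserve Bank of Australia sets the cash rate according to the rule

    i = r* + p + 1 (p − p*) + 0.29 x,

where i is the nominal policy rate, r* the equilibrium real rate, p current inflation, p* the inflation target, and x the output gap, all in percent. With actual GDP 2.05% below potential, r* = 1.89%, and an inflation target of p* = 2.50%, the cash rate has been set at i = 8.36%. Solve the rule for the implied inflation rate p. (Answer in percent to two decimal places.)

4.78%

Output 2.05% below potential → x = -2.05.
Collecting p: i = r* + (1 + 1) p − 1 p* + 0.29 x
2 p = 8.36 − 1.89 + 1 × 2.50 − 0.29 × (-2.05) = 9.5645
p = 9.5645 / 2 = 4.78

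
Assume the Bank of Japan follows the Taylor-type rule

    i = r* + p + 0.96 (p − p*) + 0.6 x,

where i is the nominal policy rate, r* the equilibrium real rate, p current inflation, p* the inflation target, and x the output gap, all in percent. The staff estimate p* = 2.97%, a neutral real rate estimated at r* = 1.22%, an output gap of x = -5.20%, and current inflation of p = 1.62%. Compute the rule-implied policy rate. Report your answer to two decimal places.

-1.58%

i = 1.22 + 1.62 + 0.96 × (1.62 − 2.97) + 0.6 × (-5.20)
   = 1.22 + 1.62 − 1.296 − 3.12 = -1.58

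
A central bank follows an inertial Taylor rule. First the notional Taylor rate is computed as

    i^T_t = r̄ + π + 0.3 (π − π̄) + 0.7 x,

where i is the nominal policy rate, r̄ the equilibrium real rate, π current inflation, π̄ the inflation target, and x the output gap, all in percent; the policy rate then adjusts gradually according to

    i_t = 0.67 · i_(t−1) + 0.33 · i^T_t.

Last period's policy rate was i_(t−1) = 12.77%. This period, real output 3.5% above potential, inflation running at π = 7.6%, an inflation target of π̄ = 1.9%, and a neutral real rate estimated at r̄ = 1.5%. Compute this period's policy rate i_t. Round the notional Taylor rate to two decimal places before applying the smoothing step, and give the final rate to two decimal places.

Output 3.5% above potential → x = 3.5.
i^T_t = 1.5 + 7.6 + 0.3 × (7.6 − 1.9) + 0.7 × 3.5
   = 1.5 + 7.6 + 1.71 + 2.45 = 13.26
i_t = 0.67 × 12.77 + 0.33 × 13.26 = 8.5559 + 4.3758 = 12.93

12.93%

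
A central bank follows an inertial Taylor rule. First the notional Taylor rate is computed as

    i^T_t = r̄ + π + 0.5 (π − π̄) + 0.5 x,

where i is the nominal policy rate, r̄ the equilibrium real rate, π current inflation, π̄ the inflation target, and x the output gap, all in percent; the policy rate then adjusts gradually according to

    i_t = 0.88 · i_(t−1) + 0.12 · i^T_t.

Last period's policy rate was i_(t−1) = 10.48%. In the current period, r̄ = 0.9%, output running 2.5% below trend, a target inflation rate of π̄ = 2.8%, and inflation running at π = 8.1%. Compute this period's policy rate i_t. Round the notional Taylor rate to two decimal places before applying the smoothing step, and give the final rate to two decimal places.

10.47%

Output 2.5% below potential → x = -2.5.
i^T_t = 0.9 + 8.1 + 0.5 × (8.1 − 2.8) + 0.5 × (-2.5)
   = 0.9 + 8.1 + 2.65 − 1.25 = 10.40
i_t = 0.88 × 10.48 + 0.12 × 10.40 = 9.2224 + 1.248 = 10.47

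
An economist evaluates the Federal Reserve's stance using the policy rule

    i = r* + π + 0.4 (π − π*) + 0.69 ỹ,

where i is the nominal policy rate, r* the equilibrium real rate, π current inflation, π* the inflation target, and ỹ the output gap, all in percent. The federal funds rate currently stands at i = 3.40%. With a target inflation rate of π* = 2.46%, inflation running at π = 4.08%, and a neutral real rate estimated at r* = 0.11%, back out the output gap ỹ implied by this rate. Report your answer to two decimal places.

-2.08%

0.69 ỹ = 3.40 − 0.11 − 4.08 − 0.4 × (4.08 − 2.46) = -1.438
ỹ = -1.438 / 0.69 = -2.08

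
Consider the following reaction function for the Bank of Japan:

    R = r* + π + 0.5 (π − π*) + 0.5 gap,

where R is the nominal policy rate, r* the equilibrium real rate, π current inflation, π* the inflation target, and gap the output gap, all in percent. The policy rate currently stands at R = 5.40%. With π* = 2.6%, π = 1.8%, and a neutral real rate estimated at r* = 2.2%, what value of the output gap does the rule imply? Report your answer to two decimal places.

3.60%

0.5 gap = 5.40 − 2.2 − 1.8 − 0.5 × (1.8 − 2.6) = 1.8
gap = 1.8 / 0.5 = 3.60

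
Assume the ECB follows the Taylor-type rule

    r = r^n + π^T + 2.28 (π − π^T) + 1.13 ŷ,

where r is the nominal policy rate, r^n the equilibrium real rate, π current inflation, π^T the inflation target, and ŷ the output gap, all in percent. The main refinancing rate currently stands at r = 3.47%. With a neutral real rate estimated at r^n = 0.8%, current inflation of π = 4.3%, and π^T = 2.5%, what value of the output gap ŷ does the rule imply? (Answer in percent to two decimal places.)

1.13 ŷ = 3.47 − 0.8 − 2.5 − 2.28 × (4.3 − 2.5) = -3.934
ŷ = -3.934 / 1.13 = -3.48

-3.48%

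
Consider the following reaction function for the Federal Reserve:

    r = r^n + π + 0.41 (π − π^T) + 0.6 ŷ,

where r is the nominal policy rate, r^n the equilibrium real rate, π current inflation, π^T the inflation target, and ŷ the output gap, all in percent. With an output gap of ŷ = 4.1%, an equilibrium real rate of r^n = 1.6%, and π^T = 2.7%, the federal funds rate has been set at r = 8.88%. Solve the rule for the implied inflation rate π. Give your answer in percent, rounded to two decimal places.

4.20%

Collecting π: r = r^n + (1 + 0.41) π − 0.41 π^T + 0.6 ŷ
1.41 π = 8.88 − 1.6 + 0.41 × 2.7 − 0.6 × 4.1 = 5.927
π = 5.927 / 1.41 = 4.20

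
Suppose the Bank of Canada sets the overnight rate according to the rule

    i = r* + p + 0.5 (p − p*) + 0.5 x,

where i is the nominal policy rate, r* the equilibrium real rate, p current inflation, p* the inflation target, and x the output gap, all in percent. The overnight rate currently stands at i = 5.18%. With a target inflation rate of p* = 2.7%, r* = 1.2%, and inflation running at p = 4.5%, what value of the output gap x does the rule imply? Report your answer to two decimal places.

-2.84%

0.5 x = 5.18 − 1.2 − 4.5 − 0.5 × (4.5 − 2.7) = -1.42
x = -1.42 / 0.5 = -2.84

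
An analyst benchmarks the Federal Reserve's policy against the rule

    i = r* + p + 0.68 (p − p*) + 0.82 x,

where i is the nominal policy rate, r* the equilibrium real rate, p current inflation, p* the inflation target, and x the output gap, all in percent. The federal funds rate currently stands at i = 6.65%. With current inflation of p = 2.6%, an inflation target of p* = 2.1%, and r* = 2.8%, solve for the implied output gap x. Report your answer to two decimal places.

0.82 x = 6.65 − 2.8 − 2.6 − 0.68 × (2.6 − 2.1) = 0.91
x = 0.91 / 0.82 = 1.11

1.11%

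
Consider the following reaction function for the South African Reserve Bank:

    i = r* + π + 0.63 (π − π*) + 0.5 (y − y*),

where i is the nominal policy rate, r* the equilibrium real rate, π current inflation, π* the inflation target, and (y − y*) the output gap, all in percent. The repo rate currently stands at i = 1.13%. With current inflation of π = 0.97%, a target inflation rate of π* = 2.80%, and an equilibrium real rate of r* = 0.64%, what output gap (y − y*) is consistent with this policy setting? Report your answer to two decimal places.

1.35%

0.5 (y − y*) = 1.13 − 0.64 − 0.97 − 0.63 × (0.97 − 2.80) = 0.6729
(y − y*) = 0.6729 / 0.5 = 1.35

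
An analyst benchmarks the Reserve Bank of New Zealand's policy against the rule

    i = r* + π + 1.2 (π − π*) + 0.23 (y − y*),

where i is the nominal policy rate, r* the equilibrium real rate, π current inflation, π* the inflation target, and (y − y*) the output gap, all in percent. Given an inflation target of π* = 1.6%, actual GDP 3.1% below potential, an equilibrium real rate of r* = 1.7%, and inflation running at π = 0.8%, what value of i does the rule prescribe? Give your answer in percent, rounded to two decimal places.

0.83%

Output 3.1% below potential → (y − y*) = -3.1.
i = 1.7 + 0.8 + 1.2 × (0.8 − 1.6) + 0.23 × (-3.1)
   = 1.7 + 0.8 − 0.96 − 0.713 = 0.83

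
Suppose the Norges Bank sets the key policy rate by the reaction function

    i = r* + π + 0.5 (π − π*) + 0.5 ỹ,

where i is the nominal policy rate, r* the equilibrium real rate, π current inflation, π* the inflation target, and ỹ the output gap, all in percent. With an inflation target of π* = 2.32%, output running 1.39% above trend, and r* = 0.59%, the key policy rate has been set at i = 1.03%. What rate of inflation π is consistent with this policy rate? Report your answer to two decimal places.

Output 1.39% above potential → ỹ = 1.39.
Collecting π: i = r* + (1 + 0.5) π − 0.5 π* + 0.5 ỹ
1.5 π = 1.03 − 0.59 + 0.5 × 2.32 − 0.5 × 1.39 = 0.905
π = 0.905 / 1.5 = 0.60

0.60%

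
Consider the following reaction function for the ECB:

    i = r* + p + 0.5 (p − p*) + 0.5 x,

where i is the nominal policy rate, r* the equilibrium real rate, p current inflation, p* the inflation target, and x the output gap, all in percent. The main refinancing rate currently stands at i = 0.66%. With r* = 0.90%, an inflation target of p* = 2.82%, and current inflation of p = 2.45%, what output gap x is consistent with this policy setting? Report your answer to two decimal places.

-5.01%

0.5 x = 0.66 − 0.90 − 2.45 − 0.5 × (2.45 − 2.82) = -2.505
x = -2.505 / 0.5 = -5.01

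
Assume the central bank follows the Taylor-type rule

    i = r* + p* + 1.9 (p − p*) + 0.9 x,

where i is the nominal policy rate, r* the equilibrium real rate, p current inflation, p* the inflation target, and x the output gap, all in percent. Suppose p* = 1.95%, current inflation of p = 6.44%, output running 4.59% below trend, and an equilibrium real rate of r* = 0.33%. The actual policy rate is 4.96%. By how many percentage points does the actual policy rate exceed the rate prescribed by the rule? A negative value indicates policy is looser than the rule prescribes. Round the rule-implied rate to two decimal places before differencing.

-1.72 pp

Output 4.59% below potential → x = -4.59.
i = 0.33 + 1.95 + 1.9 × (6.44 − 1.95) + 0.9 × (-4.59)
   = 0.33 + 1.95 + 8.531 − 4.131 = 6.68
Deviation = 4.96 − 6.68 = -1.72 pp.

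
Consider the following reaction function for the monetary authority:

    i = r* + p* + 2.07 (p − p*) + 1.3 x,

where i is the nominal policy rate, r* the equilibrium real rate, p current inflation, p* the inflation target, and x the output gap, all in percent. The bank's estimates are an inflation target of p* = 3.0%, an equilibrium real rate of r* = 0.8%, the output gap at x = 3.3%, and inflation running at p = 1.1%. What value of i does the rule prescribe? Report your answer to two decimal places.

i = 0.8 + 3.0 + 2.07 × (1.1 − 3.0) + 1.3 × 3.3
   = 0.8 + 3 − 3.933 + 4.29 = 4.16

4.16%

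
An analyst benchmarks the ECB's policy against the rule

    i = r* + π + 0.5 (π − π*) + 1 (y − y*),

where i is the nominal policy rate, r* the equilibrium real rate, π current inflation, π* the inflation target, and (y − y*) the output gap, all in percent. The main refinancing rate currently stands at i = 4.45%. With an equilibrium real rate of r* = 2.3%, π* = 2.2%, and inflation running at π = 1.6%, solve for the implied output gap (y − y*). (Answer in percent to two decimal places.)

1 (y − y*) = 4.45 − 2.3 − 1.6 − 0.5 × (1.6 − 2.2) = 0.85
(y − y*) = 0.85 / 1 = 0.85

0.85%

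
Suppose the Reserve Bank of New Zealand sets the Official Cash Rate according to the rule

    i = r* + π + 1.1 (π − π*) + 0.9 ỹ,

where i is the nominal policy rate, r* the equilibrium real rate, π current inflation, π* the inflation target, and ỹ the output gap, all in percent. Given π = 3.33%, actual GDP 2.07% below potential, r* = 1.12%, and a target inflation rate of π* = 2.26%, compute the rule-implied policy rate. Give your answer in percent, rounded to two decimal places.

3.76%

Output 2.07% below potential → ỹ = -2.07.
i = 1.12 + 3.33 + 1.1 × (3.33 − 2.26) + 0.9 × (-2.07)
   = 1.12 + 3.33 + 1.177 − 1.863 = 3.76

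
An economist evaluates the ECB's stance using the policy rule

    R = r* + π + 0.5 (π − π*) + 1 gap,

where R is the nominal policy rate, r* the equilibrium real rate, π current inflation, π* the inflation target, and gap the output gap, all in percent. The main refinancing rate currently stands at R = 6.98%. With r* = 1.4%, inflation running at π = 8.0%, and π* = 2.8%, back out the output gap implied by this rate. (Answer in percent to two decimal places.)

-5.02%

1 gap = 6.98 − 1.4 − 8.0 − 0.5 × (8.0 − 2.8) = -5.02
gap = -5.02 / 1 = -5.02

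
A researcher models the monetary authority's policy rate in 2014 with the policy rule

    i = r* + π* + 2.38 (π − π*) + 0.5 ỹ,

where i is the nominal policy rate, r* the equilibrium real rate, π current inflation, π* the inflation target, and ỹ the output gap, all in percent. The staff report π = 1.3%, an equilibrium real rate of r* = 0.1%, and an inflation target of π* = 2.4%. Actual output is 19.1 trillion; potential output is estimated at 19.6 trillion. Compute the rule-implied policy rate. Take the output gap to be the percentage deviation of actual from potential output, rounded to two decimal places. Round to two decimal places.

Output gap = 100 × (19.1 − 19.6) / 19.6 = -2.55%.
i = 0.10 + 2.40 + 2.38 × (1.30 − 2.40) + 0.5 × (-2.55)
   = 0.10 + 2.4 − 2.618 − 1.275 = -1.39

-1.39%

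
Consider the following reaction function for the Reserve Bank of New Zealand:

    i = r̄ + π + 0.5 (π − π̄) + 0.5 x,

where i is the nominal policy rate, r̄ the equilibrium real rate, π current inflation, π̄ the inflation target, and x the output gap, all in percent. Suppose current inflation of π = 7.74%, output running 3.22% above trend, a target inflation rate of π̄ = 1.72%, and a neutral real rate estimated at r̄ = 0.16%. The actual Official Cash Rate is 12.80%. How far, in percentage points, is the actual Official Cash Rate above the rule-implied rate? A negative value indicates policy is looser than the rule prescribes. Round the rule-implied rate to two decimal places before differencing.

0.28 pp

Output 3.22% above potential → x = 3.22.
i = 0.16 + 7.74 + 0.5 × (7.74 − 1.72) + 0.5 × 3.22
   = 0.16 + 7.74 + 3.01 + 1.61 = 12.52
Deviation = 12.80 − 12.52 = 0.28 pp.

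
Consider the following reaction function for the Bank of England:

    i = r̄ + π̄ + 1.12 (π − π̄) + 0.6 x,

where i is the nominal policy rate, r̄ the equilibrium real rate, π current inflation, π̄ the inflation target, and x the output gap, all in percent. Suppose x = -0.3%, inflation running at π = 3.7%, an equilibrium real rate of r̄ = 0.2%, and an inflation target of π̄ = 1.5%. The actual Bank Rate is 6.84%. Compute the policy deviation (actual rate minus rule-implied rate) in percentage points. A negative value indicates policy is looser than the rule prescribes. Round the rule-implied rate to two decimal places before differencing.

2.86 pp

i = 0.2 + 1.5 + 1.12 × (3.7 − 1.5) + 0.6 × (-0.3)
   = 0.2 + 1.5 + 2.464 − 0.18 = 3.98
Deviation = 6.84 − 3.98 = 2.86 pp.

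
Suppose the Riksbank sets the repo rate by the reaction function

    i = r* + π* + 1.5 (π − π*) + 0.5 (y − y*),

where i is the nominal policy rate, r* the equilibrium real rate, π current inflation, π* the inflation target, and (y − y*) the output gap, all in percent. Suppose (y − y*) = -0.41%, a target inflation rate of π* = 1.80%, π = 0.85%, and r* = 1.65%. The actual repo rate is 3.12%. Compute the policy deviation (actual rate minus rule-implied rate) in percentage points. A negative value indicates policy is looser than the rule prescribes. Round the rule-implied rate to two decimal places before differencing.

1.30 pp

i = 1.65 + 1.80 + 1.5 × (0.85 − 1.80) + 0.5 × (-0.41)
   = 1.65 + 1.8 − 1.425 − 0.205 = 1.82
Deviation = 3.12 − 1.82 = 1.30 pp.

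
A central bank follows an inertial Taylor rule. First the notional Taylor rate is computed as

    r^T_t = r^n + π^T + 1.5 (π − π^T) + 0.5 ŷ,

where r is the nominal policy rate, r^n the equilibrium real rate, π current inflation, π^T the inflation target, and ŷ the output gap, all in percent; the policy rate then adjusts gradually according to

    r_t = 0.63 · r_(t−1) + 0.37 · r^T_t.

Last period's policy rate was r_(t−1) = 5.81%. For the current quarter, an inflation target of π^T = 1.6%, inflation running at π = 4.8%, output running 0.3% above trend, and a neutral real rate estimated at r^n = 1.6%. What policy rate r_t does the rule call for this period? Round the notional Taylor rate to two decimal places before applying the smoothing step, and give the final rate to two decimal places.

6.68%

Output 0.3% above potential → ŷ = 0.3.
r^T_t = 1.6 + 1.6 + 1.5 × (4.8 − 1.6) + 0.5 × 0.3
   = 1.6 + 1.6 + 4.8 + 0.15 = 8.15
r_t = 0.63 × 5.81 + 0.37 × 8.15 = 3.6603 + 3.0155 = 6.68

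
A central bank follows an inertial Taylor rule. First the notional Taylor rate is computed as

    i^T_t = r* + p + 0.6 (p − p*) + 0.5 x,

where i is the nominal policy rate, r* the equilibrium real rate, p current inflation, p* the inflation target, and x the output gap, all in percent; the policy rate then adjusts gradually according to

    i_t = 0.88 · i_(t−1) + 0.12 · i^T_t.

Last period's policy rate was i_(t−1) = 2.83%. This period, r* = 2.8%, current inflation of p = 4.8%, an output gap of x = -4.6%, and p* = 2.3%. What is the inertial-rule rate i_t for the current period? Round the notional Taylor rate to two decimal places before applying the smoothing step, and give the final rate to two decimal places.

i^T_t = 2.8 + 4.8 + 0.6 × (4.8 − 2.3) + 0.5 × (-4.6)
   = 2.8 + 4.8 + 1.5 − 2.3 = 6.80
i_t = 0.88 × 2.83 + 0.12 × 6.80 = 2.4904 + 0.816 = 3.31

3.31%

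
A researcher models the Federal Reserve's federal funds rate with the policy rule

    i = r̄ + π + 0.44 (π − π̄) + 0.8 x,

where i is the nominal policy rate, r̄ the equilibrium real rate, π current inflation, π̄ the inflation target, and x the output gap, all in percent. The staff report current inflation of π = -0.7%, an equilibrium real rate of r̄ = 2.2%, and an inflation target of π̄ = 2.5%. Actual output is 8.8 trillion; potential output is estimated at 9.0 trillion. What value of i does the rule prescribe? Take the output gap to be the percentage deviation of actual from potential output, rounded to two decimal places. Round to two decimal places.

-1.68%

Output gap = 100 × (8.8 − 9.0) / 9.0 = -2.22%.
i = 2.20 + (-0.70) + 0.44 × (-0.70 − 2.50) + 0.8 × (-2.22)
   = 2.20 − 0.7 − 1.408 − 1.776 = -1.68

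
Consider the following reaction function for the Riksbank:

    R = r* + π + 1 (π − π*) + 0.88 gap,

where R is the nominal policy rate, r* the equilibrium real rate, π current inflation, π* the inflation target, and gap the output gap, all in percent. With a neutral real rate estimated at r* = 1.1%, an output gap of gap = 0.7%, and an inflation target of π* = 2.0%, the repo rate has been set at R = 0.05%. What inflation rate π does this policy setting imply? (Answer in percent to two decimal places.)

Collecting π: R = r* + (1 + 1) π − 1 π* + 0.88 gap
2 π = 0.05 − 1.1 + 1 × 2.0 − 0.88 × 0.7 = 0.334
π = 0.334 / 2 = 0.17

0.17%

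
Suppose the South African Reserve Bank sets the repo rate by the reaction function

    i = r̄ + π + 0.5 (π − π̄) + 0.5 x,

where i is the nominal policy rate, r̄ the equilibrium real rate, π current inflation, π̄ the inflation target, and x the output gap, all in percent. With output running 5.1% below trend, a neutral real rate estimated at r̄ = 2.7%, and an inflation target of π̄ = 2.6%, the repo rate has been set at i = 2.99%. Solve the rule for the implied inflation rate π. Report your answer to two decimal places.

Output 5.1% below potential → x = -5.1.
Collecting π: i = r̄ + (1 + 0.5) π − 0.5 π̄ + 0.5 x
1.5 π = 2.99 − 2.7 + 0.5 × 2.6 − 0.5 × (-5.1) = 4.14
π = 4.14 / 1.5 = 2.76

2.76%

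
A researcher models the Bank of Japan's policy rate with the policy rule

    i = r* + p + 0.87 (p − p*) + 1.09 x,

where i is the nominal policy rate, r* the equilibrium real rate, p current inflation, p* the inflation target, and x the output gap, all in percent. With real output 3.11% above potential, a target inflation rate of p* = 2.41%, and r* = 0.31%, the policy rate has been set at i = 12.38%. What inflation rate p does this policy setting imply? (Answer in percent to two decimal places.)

5.76%

Output 3.11% above potential → x = 3.11.
Collecting p: i = r* + (1 + 0.87) p − 0.87 p* + 1.09 x
1.87 p = 12.38 − 0.31 + 0.87 × 2.41 − 1.09 × 3.11 = 10.7768
p = 10.7768 / 1.87 = 5.76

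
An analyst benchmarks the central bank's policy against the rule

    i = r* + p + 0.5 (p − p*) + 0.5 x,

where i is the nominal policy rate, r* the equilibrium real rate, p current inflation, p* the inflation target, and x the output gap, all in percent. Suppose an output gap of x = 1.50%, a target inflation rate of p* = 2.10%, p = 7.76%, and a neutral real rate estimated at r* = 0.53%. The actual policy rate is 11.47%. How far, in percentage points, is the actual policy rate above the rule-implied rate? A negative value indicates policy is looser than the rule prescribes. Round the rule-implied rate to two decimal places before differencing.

-0.40 pp

i = 0.53 + 7.76 + 0.5 × (7.76 − 2.10) + 0.5 × 1.50
   = 0.53 + 7.76 + 2.83 + 0.75 = 11.87
Deviation = 11.47 − 11.87 = -0.40 pp.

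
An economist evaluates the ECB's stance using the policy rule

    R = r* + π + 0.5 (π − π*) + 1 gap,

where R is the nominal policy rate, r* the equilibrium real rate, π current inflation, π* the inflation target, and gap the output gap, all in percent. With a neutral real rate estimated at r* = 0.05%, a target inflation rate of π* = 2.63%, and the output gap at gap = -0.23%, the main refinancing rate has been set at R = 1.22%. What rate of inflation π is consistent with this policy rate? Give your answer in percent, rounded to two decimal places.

Collecting π: R = r* + (1 + 0.5) π − 0.5 π* + 1 gap
1.5 π = 1.22 − 0.05 + 0.5 × 2.63 − 1 × (-0.23) = 2.715
π = 2.715 / 1.5 = 1.81

1.81%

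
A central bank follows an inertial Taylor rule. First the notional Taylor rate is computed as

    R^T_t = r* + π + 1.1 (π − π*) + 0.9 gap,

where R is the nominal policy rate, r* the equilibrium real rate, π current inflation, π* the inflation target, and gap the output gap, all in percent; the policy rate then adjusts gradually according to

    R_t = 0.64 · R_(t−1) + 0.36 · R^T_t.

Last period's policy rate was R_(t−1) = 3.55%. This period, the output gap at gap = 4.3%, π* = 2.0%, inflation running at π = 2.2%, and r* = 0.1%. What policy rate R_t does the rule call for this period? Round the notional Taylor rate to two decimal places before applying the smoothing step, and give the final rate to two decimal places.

4.57%

R^T_t = 0.1 + 2.2 + 1.1 × (2.2 − 2.0) + 0.9 × 4.3
   = 0.1 + 2.2 + 0.22 + 3.87 = 6.39
R_t = 0.64 × 3.55 + 0.36 × 6.39 = 2.272 + 2.3004 = 4.57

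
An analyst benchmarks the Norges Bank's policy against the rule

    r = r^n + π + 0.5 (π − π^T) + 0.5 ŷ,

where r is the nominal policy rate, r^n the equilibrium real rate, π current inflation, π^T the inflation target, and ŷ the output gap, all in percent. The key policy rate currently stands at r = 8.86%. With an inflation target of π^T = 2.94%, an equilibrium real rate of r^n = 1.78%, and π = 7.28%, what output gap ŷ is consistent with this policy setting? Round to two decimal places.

-4.74%

0.5 ŷ = 8.86 − 1.78 − 7.28 − 0.5 × (7.28 − 2.94) = -2.37
ŷ = -2.37 / 0.5 = -4.74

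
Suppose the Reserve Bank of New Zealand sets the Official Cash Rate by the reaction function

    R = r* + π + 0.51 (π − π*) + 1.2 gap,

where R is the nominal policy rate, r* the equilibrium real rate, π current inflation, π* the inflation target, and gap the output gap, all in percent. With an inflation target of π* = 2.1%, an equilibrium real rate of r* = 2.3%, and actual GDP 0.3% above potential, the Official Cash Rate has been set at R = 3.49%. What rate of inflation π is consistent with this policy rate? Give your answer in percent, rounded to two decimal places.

Output 0.3% above potential → gap = 0.3.
Collecting π: R = r* + (1 + 0.51) π − 0.51 π* + 1.2 gap
1.51 π = 3.49 − 2.3 + 0.51 × 2.1 − 1.2 × 0.3 = 1.901
π = 1.901 / 1.51 = 1.26

1.26%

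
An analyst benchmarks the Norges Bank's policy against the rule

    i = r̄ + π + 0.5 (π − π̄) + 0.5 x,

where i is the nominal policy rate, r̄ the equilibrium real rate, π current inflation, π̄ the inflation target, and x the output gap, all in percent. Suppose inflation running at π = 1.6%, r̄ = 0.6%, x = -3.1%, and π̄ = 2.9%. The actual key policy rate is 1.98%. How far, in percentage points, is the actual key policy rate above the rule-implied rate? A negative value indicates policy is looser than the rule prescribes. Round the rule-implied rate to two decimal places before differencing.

1.98 pp

i = 0.6 + 1.6 + 0.5 × (1.6 − 2.9) + 0.5 × (-3.1)
   = 0.6 + 1.6 − 0.65 − 1.55 = 0.00
Deviation = 1.98 − 0.00 = 1.98 pp.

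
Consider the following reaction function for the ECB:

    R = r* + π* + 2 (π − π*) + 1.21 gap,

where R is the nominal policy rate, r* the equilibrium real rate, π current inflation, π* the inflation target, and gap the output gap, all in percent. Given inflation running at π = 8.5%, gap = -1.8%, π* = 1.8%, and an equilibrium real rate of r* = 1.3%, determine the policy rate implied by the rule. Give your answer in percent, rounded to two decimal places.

R = 1.3 + 1.8 + 2 × (8.5 − 1.8) + 1.21 × (-1.8)
   = 1.3 + 1.8 + 13.4 − 2.178 = 14.32

14.32%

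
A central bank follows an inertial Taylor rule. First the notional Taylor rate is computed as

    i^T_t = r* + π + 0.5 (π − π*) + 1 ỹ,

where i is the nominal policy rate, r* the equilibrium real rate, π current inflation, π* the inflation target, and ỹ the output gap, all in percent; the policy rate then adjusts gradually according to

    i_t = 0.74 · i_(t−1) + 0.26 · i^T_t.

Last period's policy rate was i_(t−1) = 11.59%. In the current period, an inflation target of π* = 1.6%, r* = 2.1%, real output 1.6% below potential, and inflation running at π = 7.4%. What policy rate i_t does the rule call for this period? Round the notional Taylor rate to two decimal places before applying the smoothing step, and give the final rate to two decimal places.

Output 1.6% below potential → ỹ = -1.6.
i^T_t = 2.1 + 7.4 + 0.5 × (7.4 − 1.6) + 1 × (-1.6)
   = 2.1 + 7.4 + 2.9 − 1.6 = 10.80
i_t = 0.74 × 11.59 + 0.26 × 10.80 = 8.5766 + 2.808 = 11.38

11.38%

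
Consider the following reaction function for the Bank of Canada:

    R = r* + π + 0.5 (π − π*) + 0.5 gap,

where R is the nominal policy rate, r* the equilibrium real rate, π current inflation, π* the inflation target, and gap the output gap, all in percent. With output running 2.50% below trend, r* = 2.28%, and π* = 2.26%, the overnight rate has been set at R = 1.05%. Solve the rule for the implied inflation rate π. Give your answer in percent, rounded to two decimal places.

0.77%

Output 2.50% below potential → gap = -2.50.
Collecting π: R = r* + (1 + 0.5) π − 0.5 π* + 0.5 gap
1.5 π = 1.05 − 2.28 + 0.5 × 2.26 − 0.5 × (-2.50) = 1.15
π = 1.15 / 1.5 = 0.77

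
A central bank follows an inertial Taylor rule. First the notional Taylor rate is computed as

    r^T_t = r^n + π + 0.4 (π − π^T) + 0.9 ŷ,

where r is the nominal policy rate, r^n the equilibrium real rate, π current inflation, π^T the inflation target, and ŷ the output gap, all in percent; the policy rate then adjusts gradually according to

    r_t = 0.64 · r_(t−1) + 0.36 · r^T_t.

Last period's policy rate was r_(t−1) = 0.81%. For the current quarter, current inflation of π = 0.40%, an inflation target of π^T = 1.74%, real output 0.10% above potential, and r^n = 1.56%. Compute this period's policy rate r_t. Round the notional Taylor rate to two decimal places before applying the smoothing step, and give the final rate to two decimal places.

Output 0.10% above potential → ŷ = 0.10.
r^T_t = 1.56 + 0.40 + 0.4 × (0.40 − 1.74) + 0.9 × 0.10
   = 1.56 + 0.4 − 0.536 + 0.09 = 1.51
r_t = 0.64 × 0.81 + 0.36 × 1.51 = 0.5184 + 0.5436 = 1.06

1.06%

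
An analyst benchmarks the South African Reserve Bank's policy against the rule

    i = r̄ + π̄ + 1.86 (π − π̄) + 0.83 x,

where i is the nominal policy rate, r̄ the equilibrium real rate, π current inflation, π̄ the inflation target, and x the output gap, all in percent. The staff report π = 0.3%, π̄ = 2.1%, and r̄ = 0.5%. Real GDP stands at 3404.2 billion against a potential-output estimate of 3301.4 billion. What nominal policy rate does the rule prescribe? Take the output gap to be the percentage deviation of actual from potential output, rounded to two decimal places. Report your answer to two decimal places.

Output gap = 100 × (3404.2 − 3301.4) / 3301.4 = 3.11%.
i = 0.50 + 2.10 + 1.86 × (0.30 − 2.10) + 0.83 × 3.11
   = 0.50 + 2.1 − 3.348 + 2.5813 = 1.83

1.83%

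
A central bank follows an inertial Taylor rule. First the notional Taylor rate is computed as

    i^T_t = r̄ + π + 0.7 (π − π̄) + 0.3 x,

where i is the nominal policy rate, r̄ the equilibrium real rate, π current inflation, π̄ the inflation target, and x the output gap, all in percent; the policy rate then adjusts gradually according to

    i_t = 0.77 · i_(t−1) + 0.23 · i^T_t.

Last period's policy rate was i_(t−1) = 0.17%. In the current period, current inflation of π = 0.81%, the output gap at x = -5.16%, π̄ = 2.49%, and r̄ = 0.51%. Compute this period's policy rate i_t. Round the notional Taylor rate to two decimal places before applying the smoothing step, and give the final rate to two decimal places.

i^T_t = 0.51 + 0.81 + 0.7 × (0.81 − 2.49) + 0.3 × (-5.16)
   = 0.51 + 0.81 − 1.176 − 1.548 = -1.40
i_t = 0.77 × 0.17 + 0.23 × (-1.40) = 0.1309 − 0.322 = -0.19

-0.19%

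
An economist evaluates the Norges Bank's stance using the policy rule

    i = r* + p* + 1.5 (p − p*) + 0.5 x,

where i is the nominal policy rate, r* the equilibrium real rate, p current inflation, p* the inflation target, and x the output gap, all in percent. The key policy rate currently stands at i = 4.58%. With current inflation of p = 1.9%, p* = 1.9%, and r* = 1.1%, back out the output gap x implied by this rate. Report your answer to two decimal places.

3.16%

0.5 x = 4.58 − 1.1 − 1.9 − 1.5 × (1.9 − 1.9) = 1.58
x = 1.58 / 0.5 = 3.16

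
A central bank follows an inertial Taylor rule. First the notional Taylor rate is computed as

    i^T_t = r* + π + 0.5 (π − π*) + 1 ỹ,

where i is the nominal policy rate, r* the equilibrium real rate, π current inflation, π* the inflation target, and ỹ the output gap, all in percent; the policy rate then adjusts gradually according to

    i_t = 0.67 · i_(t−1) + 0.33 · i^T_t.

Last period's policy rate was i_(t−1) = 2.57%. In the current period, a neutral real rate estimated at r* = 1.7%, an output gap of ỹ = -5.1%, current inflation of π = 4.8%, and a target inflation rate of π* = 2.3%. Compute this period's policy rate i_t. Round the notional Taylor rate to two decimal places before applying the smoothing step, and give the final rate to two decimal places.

i^T_t = 1.7 + 4.8 + 0.5 × (4.8 − 2.3) + 1 × (-5.1)
   = 1.7 + 4.8 + 1.25 − 5.1 = 2.65
i_t = 0.67 × 2.57 + 0.33 × 2.65 = 1.7219 + 0.8745 = 2.60

2.60%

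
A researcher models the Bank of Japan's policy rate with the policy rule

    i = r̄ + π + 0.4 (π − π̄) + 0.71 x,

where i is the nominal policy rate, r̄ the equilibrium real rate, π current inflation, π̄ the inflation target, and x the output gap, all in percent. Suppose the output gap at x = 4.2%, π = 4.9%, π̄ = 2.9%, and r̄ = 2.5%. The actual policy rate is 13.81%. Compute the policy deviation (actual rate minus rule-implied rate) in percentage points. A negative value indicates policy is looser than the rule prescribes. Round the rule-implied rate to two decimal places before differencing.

i = 2.5 + 4.9 + 0.4 × (4.9 − 2.9) + 0.71 × 4.2
   = 2.5 + 4.9 + 0.8 + 2.982 = 11.18
Deviation = 13.81 − 11.18 = 2.63 pp.

2.63 pp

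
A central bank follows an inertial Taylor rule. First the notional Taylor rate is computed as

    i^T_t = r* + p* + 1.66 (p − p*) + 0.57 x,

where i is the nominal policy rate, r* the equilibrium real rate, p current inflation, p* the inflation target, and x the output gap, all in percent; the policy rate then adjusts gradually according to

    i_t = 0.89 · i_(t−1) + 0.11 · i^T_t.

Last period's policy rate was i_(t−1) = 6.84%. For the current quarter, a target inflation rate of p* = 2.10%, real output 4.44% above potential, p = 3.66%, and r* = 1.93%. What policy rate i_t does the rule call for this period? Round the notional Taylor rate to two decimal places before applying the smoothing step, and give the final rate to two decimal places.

Output 4.44% above potential → x = 4.44.
i^T_t = 1.93 + 2.10 + 1.66 × (3.66 − 2.10) + 0.57 × 4.44
   = 1.93 + 2.1 + 2.5896 + 2.5308 = 9.15
i_t = 0.89 × 6.84 + 0.11 × 9.15 = 6.0876 + 1.0065 = 7.09

7.09%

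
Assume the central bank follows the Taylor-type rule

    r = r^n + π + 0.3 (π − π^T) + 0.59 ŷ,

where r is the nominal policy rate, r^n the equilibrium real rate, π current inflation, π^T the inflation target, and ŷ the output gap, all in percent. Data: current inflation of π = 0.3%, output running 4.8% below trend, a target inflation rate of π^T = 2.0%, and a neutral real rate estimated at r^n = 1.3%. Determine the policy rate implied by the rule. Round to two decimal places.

Output 4.8% below potential → ŷ = -4.8.
r = 1.3 + 0.3 + 0.3 × (0.3 − 2.0) + 0.59 × (-4.8)
   = 1.3 + 0.3 − 0.51 − 2.832 = -1.74

-1.74%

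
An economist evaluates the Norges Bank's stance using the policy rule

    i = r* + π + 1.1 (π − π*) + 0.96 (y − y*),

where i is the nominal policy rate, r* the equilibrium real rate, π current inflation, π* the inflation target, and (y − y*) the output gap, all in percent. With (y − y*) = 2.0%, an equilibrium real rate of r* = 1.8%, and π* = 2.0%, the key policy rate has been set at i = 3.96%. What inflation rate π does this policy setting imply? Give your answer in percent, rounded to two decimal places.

1.16%

Collecting π: i = r* + (1 + 1.1) π − 1.1 π* + 0.96 (y − y*)
2.1 π = 3.96 − 1.8 + 1.1 × 2.0 − 0.96 × 2.0 = 2.44
π = 2.44 / 2.1 = 1.16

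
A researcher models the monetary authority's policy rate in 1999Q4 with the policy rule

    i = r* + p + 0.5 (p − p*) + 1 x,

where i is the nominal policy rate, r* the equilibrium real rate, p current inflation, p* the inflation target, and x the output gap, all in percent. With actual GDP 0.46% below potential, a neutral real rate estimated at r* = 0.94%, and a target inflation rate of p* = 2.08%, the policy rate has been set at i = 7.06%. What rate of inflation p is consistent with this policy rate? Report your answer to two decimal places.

5.08%

Output 0.46% below potential → x = -0.46.
Collecting p: i = r* + (1 + 0.5) p − 0.5 p* + 1 x
1.5 p = 7.06 − 0.94 + 0.5 × 2.08 − 1 × (-0.46) = 7.62
p = 7.62 / 1.5 = 5.08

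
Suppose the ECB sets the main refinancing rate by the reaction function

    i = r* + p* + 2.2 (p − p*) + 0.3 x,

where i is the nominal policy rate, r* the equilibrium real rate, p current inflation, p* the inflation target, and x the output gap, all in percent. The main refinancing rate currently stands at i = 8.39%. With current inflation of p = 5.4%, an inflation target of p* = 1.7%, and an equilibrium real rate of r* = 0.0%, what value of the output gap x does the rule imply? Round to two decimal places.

0.3 x = 8.39 − 0.0 − 1.7 − 2.2 × (5.4 − 1.7) = -1.45
x = -1.45 / 0.3 = -4.83

-4.83%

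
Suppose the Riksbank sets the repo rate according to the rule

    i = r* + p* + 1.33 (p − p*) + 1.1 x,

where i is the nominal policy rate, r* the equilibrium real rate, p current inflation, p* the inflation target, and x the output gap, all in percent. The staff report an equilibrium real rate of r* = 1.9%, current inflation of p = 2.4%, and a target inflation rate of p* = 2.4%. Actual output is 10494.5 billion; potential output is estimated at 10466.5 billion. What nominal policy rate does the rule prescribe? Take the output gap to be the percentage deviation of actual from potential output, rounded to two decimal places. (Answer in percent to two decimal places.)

4.60%

Output gap = 100 × (10494.5 − 10466.5) / 10466.5 = 0.27%.
i = 1.90 + 2.40 + 1.33 × (2.40 − 2.40) + 1.1 × 0.27
   = 1.90 + 2.4 + 0 + 0.297 = 4.60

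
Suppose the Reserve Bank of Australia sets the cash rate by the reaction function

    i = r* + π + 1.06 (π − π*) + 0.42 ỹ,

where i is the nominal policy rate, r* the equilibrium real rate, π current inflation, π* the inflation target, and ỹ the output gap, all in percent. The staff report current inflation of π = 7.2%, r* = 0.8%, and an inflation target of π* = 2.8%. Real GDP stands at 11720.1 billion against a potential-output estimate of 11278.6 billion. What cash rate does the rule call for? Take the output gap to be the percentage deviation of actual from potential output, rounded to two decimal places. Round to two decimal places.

14.31%

Output gap = 100 × (11720.1 − 11278.6) / 11278.6 = 3.91%.
i = 0.80 + 7.20 + 1.06 × (7.20 − 2.80) + 0.42 × 3.91
   = 0.80 + 7.2 + 4.664 + 1.6422 = 14.31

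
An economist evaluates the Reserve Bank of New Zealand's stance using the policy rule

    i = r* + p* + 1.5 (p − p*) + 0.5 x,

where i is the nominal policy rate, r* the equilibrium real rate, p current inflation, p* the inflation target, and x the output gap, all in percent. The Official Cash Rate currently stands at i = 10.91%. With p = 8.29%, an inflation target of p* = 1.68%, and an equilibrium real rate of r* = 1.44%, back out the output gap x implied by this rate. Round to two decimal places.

-4.25%

0.5 x = 10.91 − 1.44 − 1.68 − 1.5 × (8.29 − 1.68) = -2.125
x = -2.125 / 0.5 = -4.25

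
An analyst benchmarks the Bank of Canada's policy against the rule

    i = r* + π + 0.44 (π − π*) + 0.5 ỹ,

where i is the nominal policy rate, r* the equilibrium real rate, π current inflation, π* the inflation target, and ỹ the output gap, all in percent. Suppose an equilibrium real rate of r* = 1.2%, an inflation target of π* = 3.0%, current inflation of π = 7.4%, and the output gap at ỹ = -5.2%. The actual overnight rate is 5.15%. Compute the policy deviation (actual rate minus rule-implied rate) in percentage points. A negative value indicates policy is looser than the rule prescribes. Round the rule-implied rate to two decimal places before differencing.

i = 1.2 + 7.4 + 0.44 × (7.4 − 3.0) + 0.5 × (-5.2)
   = 1.2 + 7.4 + 1.936 − 2.6 = 7.94
Deviation = 5.15 − 7.94 = -2.79 pp.

-2.79 pp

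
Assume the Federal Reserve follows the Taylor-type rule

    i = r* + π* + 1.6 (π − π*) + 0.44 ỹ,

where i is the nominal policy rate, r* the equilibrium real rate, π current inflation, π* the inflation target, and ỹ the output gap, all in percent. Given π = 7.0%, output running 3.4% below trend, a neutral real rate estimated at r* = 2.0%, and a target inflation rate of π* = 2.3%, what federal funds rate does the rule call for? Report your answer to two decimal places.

Output 3.4% below potential → ỹ = -3.4.
i = 2.0 + 2.3 + 1.6 × (7.0 − 2.3) + 0.44 × (-3.4)
   = 2.0 + 2.3 + 7.52 − 1.496 = 10.32

10.32%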